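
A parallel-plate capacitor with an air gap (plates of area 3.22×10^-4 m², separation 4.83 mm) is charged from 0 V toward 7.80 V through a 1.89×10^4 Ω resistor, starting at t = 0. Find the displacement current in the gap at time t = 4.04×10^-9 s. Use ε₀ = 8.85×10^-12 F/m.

2.87×10^-4 A

C = ε₀A/d = (8.85×10^-12)(3.22×10^-4)/(4.83×10^-3) = 5.900×10^-13 F, so τ = RC = 1.115×10^-8 s.
The conduction current is I(t) = (V₀/R) e^(−t/τ), and the displacement current between the plates equals it.
t/τ = 0.3623; I_d = (7.80/1.89×10^4) · e^(−0.3623) = (4.127×10^-4)(0.6961) = 2.87×10^-4 A.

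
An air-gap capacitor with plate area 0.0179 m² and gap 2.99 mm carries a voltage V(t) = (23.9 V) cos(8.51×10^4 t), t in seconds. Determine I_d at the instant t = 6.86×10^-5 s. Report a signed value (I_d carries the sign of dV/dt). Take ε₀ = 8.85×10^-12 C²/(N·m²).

4.64×10^-5 A

dV/dt = (23.9)(8.51×10^4)·−sin(5.83786) = 8.761×10^5 V/s.
I_d = C dV/dt with C = ε₀A/d = (8.85×10^-12)(0.0179)/(2.99×10^-3) = 5.298×10^-11 F, so I_d = (5.298×10^-11)(8.761×10^5) = 4.64×10^-5 A.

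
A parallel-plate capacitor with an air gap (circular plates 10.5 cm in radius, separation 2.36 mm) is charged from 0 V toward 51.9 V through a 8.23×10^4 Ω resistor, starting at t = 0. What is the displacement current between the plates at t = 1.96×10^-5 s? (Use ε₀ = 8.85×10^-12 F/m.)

C = ε₀A/d = (8.85×10^-12)(0.03464)/(2.36×10^-3) = 1.299×10^-10 F, so τ = RC = 1.069×10^-5 s.
The conduction current is I(t) = (V₀/R) e^(−t/τ), and the displacement current between the plates equals it.
t/τ = 1.833; I_d = (51.9/8.23×10^4) · e^(−1.833) = (6.306×10^-4)(0.1599) = 1.01×10^-4 A.

1.01×10^-4 A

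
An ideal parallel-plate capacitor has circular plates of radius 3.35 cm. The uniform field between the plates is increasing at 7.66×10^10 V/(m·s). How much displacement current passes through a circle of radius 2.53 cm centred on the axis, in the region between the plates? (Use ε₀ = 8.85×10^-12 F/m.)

I_d = ε₀ dΦ_E/dt = ε₀ πR² (dE/dt) = (8.85×10^-12)(3.526×10^-3)(7.66×10^10) = 2.390×10^-3 A through the full plate area.
The field is uniform, so I_d,enc = I_d (r/R)² = (2.390×10^-3)(2.53/3.35)² = 1.36×10^-3 A.

1.36×10^-3 A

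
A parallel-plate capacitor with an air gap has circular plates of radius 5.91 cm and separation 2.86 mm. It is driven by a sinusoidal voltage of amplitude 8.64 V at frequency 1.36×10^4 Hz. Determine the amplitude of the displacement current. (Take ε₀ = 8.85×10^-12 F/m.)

2.51×10^-5 A

(dE/dt)_max = V₀ω/d = 2.581×10^8 V/(m·s); ω = 2πf = 8.545×10^4 rad/s.
I_d,max = ε₀ A (dE/dt)_max = (8.85×10^-12)(0.01097)(2.581×10^8) = 2.51×10^-5 A.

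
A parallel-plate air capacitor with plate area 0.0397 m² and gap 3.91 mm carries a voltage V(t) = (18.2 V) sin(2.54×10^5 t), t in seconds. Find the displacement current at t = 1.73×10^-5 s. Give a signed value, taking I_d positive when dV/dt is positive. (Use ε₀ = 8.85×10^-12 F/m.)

-1.30×10^-4 A

dE/dt = (V₀ω/d)·cos(ωt) with ωt = 4.3942 rad: (18.2)(2.54×10^5)(-0.3128)/(3.91×10^-3) = -3.698×10^8 V/(m·s).
I_d = ε₀ A dE/dt = (8.85×10^-12)(0.0397)(-3.698×10^8) = -1.30×10^-4 A.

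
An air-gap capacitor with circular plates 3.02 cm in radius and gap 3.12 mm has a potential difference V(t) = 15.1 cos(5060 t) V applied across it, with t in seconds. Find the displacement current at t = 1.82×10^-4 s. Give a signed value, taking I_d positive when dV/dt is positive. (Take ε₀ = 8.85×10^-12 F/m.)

C = ε₀A/d = (8.85×10^-12)(2.865×10^-3)/(3.12×10^-3) = 8.127×10^-12 F. dV/dt = V₀ω·−sin(ωt); at ωt = 0.92092 rad this factor is -0.7962.
I_d = C dV/dt = (8.127×10^-12)(15.1)(5060)(-0.7962) = -4.94×10^-7 A.

-4.94×10^-7 A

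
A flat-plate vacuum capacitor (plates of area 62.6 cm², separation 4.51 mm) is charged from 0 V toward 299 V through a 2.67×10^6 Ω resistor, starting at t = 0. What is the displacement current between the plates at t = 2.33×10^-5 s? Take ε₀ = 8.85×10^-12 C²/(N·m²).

5.50×10^-5 A

C = ε₀A/d = (8.85×10^-12)(6.26×10^-3)/(4.51×10^-3) = 1.228×10^-11 F, so τ = RC = 3.279×10^-5 s.
The conduction current is I(t) = (V₀/R) e^(−t/τ), and the displacement current between the plates equals it.
t/τ = 0.7106; I_d = (299/2.67×10^6) · e^(−0.7106) = (1.120×10^-4)(0.4913) = 5.50×10^-5 A.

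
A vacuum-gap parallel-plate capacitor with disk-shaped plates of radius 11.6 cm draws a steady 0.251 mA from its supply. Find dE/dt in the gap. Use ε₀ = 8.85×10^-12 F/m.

The displacement current between the plates equals the conduction current, I_d = 0.251 mA.
Inverting I_d = ε₀ A dE/dt gives dE/dt = 2.51×10^-4 / (8.85×10^-12 · 0.04227) = 6.71×10^8 V/(m·s).

6.71×10^8 V/(m·s)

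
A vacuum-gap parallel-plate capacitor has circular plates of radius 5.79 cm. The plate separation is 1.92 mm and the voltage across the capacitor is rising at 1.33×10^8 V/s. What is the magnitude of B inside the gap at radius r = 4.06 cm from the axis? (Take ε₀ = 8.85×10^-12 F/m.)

1.56×10^-8 T

dE/dt = (dV/dt)/d = 6.927×10^10 V/(m·s); I_d = ε₀(πR²)(dE/dt) = (8.85×10^-12)(0.01053)(6.927×10^10) = 6.455×10^-3 A.
For r < R the Ampère–Maxwell law gives B(2πr) = μ₀ I_d (r²/R²), so B = μ₀ I_d r/(2πR²) = (4π×10^-7)(6.455×10^-3)(0.0406)/(2π·0.0579²) = 1.56×10^-8 T.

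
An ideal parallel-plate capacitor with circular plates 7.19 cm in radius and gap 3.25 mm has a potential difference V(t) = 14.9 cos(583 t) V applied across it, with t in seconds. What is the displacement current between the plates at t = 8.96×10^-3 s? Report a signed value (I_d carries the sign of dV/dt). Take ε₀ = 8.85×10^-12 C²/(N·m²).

dE/dt = (V₀ω/d)·−sin(ωt) with ωt = 5.22368 rad: (14.9)(583)(0.8721)/(3.25×10^-3) = 2.331×10^6 V/(m·s).
I_d = ε₀ A dE/dt = (8.85×10^-12)(0.01624)(2.331×10^6) = 3.35×10^-7 A.

3.35×10^-7 A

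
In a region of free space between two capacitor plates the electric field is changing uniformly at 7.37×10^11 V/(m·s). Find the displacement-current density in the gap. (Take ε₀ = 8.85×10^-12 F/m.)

6.52 A/m²

J_d = ε₀ dE/dt = (8.85×10^-12)(7.37×10^11) = 6.52 A/m².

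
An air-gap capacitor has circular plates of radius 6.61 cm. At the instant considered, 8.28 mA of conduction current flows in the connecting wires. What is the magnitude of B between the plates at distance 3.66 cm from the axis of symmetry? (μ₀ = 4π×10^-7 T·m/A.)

No conduction current crosses the gap, so I_d there equals the 8.28×10^-3 A in the leads.
For r < R the Ampère–Maxwell law gives B(2πr) = μ₀ I_d (r²/R²), so B = μ₀ I_d r/(2πR²) = (4π×10^-7)(8.28×10^-3)(0.0366)/(2π·0.0661²) = 1.39×10^-8 T.

1.39×10^-8 T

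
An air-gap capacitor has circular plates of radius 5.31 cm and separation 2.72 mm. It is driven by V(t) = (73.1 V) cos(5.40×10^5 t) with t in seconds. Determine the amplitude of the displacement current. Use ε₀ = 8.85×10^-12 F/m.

1.14×10^-3 A

(dE/dt)_max = V₀ω/d = 1.451×10^10 V/(m·s); ω = 5.40×10^5 rad/s.
I_d,max = ε₀ A (dE/dt)_max = (8.85×10^-12)(8.858×10^-3)(1.451×10^10) = 1.14×10^-3 A.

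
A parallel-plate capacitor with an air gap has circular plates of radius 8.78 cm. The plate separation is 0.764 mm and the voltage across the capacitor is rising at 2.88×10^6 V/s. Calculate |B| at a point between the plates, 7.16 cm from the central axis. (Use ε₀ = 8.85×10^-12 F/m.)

I_d = C dV/dt with C = ε₀πR²/d = 2.806×10^-10 F, so I_d = (2.806×10^-10)(2.88×10^6) = 8.081×10^-4 A.
∮B·dl = μ₀ I_d,enc with I_d,enc = I_d r²/R² = 5.374×10^-4 A; so B = μ₀ I_d,enc/(2πr) = 1.50×10^-9 T.

1.50×10^-9 T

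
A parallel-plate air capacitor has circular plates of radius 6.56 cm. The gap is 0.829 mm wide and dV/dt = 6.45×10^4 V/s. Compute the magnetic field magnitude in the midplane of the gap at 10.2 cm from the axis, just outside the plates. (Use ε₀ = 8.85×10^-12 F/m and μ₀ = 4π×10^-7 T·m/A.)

1.83×10^-11 T

With E = V/d, dE/dt = 7.780×10^7 V/(m·s) and πR² = 0.01352 m², giving I_d = ε₀ πR² dE/dt = 9.309×10^-6 A.
Outside the plates the loop encloses all of I_d, so B·2πr = μ₀ I_d and B = 1.83×10^-11 T.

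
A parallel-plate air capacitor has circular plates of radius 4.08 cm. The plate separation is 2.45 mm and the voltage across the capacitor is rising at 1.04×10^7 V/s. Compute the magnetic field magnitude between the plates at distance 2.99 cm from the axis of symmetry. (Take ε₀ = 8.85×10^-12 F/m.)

dE/dt = (dV/dt)/d = 4.245×10^9 V/(m·s); I_d = ε₀(πR²)(dE/dt) = (8.85×10^-12)(5.230×10^-3)(4.245×10^9) = 1.965×10^-4 A.
An Ampèrian loop of radius r encloses a fraction (r/R)² of I_d. Then B·2πr = μ₀ I_d (r/R)², giving B = μ₀ I_d r/(2πR²) = 7.06×10^-10 T.

7.06×10^-10 T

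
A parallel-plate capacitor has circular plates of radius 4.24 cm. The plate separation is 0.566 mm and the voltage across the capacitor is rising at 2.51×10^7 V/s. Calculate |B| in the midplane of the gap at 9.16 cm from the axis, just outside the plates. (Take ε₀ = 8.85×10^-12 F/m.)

4.84×10^-9 T

With E = V/d, dE/dt = 4.435×10^10 V/(m·s) and πR² = 5.648×10^-3 m², giving I_d = ε₀ πR² dE/dt = 2.217×10^-3 A.
With r > R the enclosed displacement current is the full I_d; B = μ₀ I_d / (2πr) = 4.84×10^-9 T.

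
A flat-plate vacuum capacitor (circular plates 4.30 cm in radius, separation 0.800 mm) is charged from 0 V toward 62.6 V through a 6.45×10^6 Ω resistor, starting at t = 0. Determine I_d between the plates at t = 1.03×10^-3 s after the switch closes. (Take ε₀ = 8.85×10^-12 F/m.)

With C = ε₀A/d = (8.85×10^-12)(5.809×10^-3)/(8.00×10^-4) = 6.426×10^-11 F, the time constant is τ = RC = 4.145×10^-4 s, so t/τ = 2.485 and e^(−t/τ) = 0.08333.
I_d = I_cond = (V₀/R) e^(−t/τ) = (9.705×10^-6)(0.08333) = 8.09×10^-7 A.

8.09×10^-7 A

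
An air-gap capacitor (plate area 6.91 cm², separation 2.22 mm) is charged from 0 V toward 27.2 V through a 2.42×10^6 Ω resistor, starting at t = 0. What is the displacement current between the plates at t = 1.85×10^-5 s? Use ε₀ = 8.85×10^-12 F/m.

7.01×10^-7 A

C = ε₀A/d = (8.85×10^-12)(6.91×10^-4)/(2.22×10^-3) = 2.755×10^-12 F, so τ = RC = 6.667×10^-6 s.
The conduction current is I(t) = (V₀/R) e^(−t/τ), and the displacement current between the plates equals it.
t/τ = 2.775; I_d = (27.2/2.42×10^6) · e^(−2.775) = (1.124×10^-5)(0.06235) = 7.01×10^-7 A.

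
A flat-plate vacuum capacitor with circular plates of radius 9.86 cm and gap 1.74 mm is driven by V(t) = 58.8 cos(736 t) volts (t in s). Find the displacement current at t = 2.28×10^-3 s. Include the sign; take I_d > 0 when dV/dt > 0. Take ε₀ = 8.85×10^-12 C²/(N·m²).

-6.68×10^-6 A

dV/dt = (58.8)(736)·−sin(1.67808) = -4.303×10^4 V/s.
I_d = C dV/dt with C = ε₀A/d = (8.85×10^-12)(0.03054)/(1.74×10^-3) = 1.553×10^-10 F, so I_d = (1.553×10^-10)(-4.303×10^4) = -6.68×10^-6 A.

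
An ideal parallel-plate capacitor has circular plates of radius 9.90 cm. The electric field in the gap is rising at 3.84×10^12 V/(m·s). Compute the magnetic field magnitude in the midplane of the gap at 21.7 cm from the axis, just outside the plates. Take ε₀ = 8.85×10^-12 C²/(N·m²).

Through the whole plate area (πR² = 0.03079 m²), I_d = ε₀ πR² dE/dt = 1.046 A.
Outside the plates the loop encloses all of I_d, so B·2πr = μ₀ I_d and B = 9.64×10^-7 T.

9.64×10^-7 T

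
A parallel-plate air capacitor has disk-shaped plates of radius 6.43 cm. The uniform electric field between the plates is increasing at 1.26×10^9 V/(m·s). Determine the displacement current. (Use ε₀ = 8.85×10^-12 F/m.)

I_d = ε₀ A (dE/dt) = (8.85×10^-12)(0.01299 m²)(1.26×10^9) = 1.45×10^-4 A.

1.45×10^-4 A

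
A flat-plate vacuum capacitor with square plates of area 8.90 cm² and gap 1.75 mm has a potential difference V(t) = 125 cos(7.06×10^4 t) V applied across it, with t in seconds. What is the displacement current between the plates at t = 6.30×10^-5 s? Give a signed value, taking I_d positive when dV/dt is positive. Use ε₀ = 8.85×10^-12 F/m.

3.83×10^-5 A

C = ε₀A/d = (8.85×10^-12)(8.90×10^-4)/(1.75×10^-3) = 4.501×10^-12 F. dV/dt = V₀ω·−sin(ωt); at ωt = 4.4478 rad this factor is 0.9652.
I_d = C dV/dt = (4.501×10^-12)(125)(7.06×10^4)(0.9652) = 3.83×10^-5 A.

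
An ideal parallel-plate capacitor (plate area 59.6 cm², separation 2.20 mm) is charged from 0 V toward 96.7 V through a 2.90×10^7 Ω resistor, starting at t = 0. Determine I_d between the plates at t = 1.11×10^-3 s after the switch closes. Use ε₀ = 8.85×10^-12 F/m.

6.76×10^-7 A

C = ε₀A/d = (8.85×10^-12)(5.96×10^-3)/(2.20×10^-3) = 2.398×10^-11 F, so τ = RC = 6.954×10^-4 s.
The conduction current is I(t) = (V₀/R) e^(−t/τ), and the displacement current between the plates equals it.
t/τ = 1.596; I_d = (96.7/2.90×10^7) · e^(−1.596) = (3.334×10^-6)(0.2027) = 6.76×10^-7 A.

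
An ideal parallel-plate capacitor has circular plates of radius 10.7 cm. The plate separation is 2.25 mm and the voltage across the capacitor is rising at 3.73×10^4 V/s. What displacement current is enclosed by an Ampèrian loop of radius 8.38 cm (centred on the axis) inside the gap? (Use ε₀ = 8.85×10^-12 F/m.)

dE/dt = (dV/dt)/d = 1.658×10^7 V/(m·s); I_d = ε₀(πR²)(dE/dt) = (8.85×10^-12)(0.03597)(1.658×10^7) = 5.278×10^-6 A.
Through an area πr² the displacement current is I_d·(πr²/πR²) = I_d (r/R)² = 3.24×10^-6 A.

3.24×10^-6 A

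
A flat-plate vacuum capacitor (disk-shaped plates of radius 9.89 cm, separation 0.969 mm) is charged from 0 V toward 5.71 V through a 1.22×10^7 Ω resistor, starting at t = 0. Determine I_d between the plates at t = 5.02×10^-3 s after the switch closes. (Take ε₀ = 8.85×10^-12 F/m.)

1.08×10^-7 A

With C = ε₀A/d = (8.85×10^-12)(0.03073)/(9.69×10^-4) = 2.807×10^-10 F, the time constant is τ = RC = 3.425×10^-3 s, so t/τ = 1.466 and e^(−t/τ) = 0.2308.
I_d = I_cond = (V₀/R) e^(−t/τ) = (4.680×10^-7)(0.2308) = 1.08×10^-7 A.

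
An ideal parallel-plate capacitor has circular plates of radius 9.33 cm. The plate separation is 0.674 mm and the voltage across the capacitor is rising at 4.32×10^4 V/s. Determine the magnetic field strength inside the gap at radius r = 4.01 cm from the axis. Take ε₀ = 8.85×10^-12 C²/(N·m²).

1.43×10^-11 T

With E = V/d, dE/dt = 6.409×10^7 V/(m·s) and πR² = 0.02735 m², giving I_d = ε₀ πR² dE/dt = 1.551×10^-5 A.
An Ampèrian loop of radius r encloses a fraction (r/R)² of I_d. Then B·2πr = μ₀ I_d (r/R)², giving B = μ₀ I_d r/(2πR²) = 1.43×10^-11 T.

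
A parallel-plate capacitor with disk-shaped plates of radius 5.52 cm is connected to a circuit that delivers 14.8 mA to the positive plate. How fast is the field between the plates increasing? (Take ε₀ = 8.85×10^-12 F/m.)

The displacement current between the plates equals the conduction current, I_d = 14.8 mA.
Then dE/dt = I_d/(ε₀A) = 1.75×10^11 V/(m·s).

1.75×10^11 V/(m·s)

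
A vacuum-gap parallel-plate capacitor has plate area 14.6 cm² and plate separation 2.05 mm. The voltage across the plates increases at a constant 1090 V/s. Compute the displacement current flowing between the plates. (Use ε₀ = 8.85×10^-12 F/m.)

6.87×10^-9 A

The field between the plates is E = V/d, so dE/dt = (1090)/(2.05×10^-3 m) = 5.317×10^5 V/(m·s).
I_d = ε₀ A (dE/dt) = (8.85×10^-12)(1.46×10^-3)(5.317×10^5) = 6.87×10^-9 A.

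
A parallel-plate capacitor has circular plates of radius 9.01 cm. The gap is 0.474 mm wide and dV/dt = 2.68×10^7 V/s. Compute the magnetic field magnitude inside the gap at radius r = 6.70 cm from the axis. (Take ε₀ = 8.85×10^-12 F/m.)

2.11×10^-8 T

With E = V/d, dE/dt = 5.654×10^10 V/(m·s) and πR² = 0.02550 m², giving I_d = ε₀ πR² dE/dt = 0.01276 A.
∮B·dl = μ₀ I_d,enc with I_d,enc = I_d r²/R² = 7.056×10^-3 A; so B = μ₀ I_d,enc/(2πr) = 2.11×10^-8 T.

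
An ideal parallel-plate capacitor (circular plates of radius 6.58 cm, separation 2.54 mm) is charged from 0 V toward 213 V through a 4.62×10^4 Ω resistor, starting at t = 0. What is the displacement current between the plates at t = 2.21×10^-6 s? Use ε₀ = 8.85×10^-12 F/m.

C = ε₀A/d = (8.85×10^-12)(0.01360)/(2.54×10^-3) = 4.739×10^-11 F, so τ = RC = 2.189×10^-6 s.
The conduction current is I(t) = (V₀/R) e^(−t/τ), and the displacement current between the plates equals it.
t/τ = 1.010; I_d = (213/4.62×10^4) · e^(−1.010) = (4.610×10^-3)(0.3642) = 1.68×10^-3 A.

1.68×10^-3 A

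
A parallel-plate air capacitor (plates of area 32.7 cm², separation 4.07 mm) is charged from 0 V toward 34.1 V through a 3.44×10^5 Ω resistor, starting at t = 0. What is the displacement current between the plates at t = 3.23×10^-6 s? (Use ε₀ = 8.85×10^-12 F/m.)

C = ε₀A/d = (8.85×10^-12)(3.27×10^-3)/(4.07×10^-3) = 7.110×10^-12 F, so τ = RC = 2.446×10^-6 s.
The conduction current is I(t) = (V₀/R) e^(−t/τ), and the displacement current between the plates equals it.
t/τ = 1.321; I_d = (34.1/3.44×10^5) · e^(−1.321) = (9.913×10^-5)(0.2669) = 2.65×10^-5 A.

2.65×10^-5 A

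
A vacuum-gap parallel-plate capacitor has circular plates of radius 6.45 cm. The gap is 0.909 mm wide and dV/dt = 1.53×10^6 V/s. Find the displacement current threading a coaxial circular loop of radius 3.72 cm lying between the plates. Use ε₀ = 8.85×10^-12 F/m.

6.48×10^-5 A

With E = V/d, dE/dt = 1.683×10^9 V/(m·s) and πR² = 0.01307 m², giving I_d = ε₀ πR² dE/dt = 1.947×10^-4 A.
The field is uniform, so I_d,enc = I_d (r/R)² = (1.947×10^-4)(3.72/6.45)² = 6.48×10^-5 A.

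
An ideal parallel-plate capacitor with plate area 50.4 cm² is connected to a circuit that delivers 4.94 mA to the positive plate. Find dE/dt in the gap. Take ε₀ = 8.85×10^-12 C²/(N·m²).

1.11×10^11 V/(m·s)

The displacement current between the plates equals the conduction current, I_d = 4.94 mA.
Since I_d = ε₀ A dE/dt, dE/dt = I_d/(ε₀A) = (4.94×10^-3)/((8.85×10^-12)(5.04×10^-3)) = 1.11×10^11 V/(m·s).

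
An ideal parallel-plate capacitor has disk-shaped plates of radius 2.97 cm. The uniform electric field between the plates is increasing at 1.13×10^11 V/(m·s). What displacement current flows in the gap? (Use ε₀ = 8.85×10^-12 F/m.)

2.77×10^-3 A

With a uniform field, Φ_E = EA, so I_d = ε₀ A dE/dt = 2.77×10^-3 A.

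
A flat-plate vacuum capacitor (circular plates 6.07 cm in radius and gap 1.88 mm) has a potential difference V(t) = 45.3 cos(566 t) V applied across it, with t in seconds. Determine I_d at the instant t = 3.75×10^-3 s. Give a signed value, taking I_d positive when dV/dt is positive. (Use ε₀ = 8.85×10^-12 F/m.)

dV/dt = (45.3)(566)·−sin(2.1225) = -2.184×10^4 V/s.
I_d = C dV/dt with C = ε₀A/d = (8.85×10^-12)(0.01158)/(1.88×10^-3) = 5.451×10^-11 F, so I_d = (5.451×10^-11)(-2.184×10^4) = -1.19×10^-6 A.

-1.19×10^-6 A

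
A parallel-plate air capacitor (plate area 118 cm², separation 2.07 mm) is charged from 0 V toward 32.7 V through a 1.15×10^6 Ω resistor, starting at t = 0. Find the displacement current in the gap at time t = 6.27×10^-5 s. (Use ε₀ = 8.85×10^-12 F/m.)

9.65×10^-6 A

With C = ε₀A/d = (8.85×10^-12)(0.0118)/(2.07×10^-3) = 5.045×10^-11 F, the time constant is τ = RC = 5.802×10^-5 s, so t/τ = 1.081 and e^(−t/τ) = 0.3393.
I_d = I_cond = (V₀/R) e^(−t/τ) = (2.843×10^-5)(0.3393) = 9.65×10^-6 A.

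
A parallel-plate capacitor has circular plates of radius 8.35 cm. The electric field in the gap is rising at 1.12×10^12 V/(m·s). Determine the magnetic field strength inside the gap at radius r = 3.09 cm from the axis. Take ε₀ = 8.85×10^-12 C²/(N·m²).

Total displacement current: I_d = ε₀(πR²)(dE/dt) = (8.85×10^-12)(0.02190)(1.12×10^12) = 0.2171 A.
An Ampèrian loop of radius r encloses a fraction (r/R)² of I_d. Then B·2πr = μ₀ I_d (r/R)², giving B = μ₀ I_d r/(2πR²) = 1.92×10^-7 T.

1.92×10^-7 T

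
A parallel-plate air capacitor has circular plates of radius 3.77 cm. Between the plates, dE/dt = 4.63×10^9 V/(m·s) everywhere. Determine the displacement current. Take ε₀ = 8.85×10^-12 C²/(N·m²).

I_d = ε₀ A (dE/dt) = (8.85×10^-12)(4.465×10^-3 m²)(4.63×10^9) = 1.83×10^-4 A.

1.83×10^-4 A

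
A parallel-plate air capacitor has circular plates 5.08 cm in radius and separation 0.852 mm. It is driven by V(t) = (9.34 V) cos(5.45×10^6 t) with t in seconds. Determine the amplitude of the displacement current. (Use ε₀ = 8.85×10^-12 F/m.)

4.29×10^-3 A

C = ε₀A/d = (8.85×10^-12)(8.107×10^-3)/(8.52×10^-4) = 8.421×10^-11 F; ω = 5.45×10^6 rad/s.
I_d = C dV/dt, so |I_d|_max = C V₀ ω = (8.421×10^-11)(9.34)(5.45×10^6) = 4.29×10^-3 A.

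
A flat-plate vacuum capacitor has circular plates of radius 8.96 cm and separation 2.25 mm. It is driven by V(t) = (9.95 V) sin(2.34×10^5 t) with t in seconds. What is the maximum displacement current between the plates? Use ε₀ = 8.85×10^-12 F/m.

C = ε₀A/d = (8.85×10^-12)(0.02522)/(2.25×10^-3) = 9.920×10^-11 F; ω = 2.34×10^5 rad/s.
I_d = C dV/dt, so |I_d|_max = C V₀ ω = (9.920×10^-11)(9.95)(2.34×10^5) = 2.31×10^-4 A.

2.31×10^-4 A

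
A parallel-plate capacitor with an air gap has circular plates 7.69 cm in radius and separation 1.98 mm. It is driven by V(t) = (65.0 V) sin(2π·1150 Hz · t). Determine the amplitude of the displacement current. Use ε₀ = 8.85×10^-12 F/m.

3.90×10^-5 A

C = ε₀A/d = (8.85×10^-12)(0.01858)/(1.98×10^-3) = 8.305×10^-11 F; ω = 2πf = 7226 rad/s.
I_d = C dV/dt, so |I_d|_max = C V₀ ω = (8.305×10^-11)(65.0)(7226) = 3.90×10^-5 A.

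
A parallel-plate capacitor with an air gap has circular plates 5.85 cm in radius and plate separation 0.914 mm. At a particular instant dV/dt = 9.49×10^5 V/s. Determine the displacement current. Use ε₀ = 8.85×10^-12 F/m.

9.88×10^-5 A

E = V/d so dE/dt = (dV/dt)/d = 1.038×10^9 V/(m·s), and I_d = ε₀ A dE/dt = (8.85×10^-12)(0.01075)(1.038×10^9) = 9.88×10^-5 A.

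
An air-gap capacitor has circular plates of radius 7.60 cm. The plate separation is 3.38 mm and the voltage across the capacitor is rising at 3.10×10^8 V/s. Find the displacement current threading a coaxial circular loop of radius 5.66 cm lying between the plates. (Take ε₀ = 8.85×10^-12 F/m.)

I_d = C dV/dt with C = ε₀πR²/d = 4.752×10^-11 F, so I_d = (4.752×10^-11)(3.10×10^8) = 0.01473 A.
The field is uniform, so I_d,enc = I_d (r/R)² = (0.01473)(5.66/7.60)² = 8.17×10^-3 A.

8.17×10^-3 A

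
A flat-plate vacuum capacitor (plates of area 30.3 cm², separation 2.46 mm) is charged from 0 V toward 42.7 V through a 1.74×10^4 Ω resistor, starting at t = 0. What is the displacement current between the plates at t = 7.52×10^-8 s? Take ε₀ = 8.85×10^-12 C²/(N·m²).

With C = ε₀A/d = (8.85×10^-12)(3.03×10^-3)/(2.46×10^-3) = 1.090×10^-11 F, the time constant is τ = RC = 1.897×10^-7 s, so t/τ = 0.3964 and e^(−t/τ) = 0.6727.
I_d = I_cond = (V₀/R) e^(−t/τ) = (2.454×10^-3)(0.6727) = 1.65×10^-3 A.

1.65×10^-3 A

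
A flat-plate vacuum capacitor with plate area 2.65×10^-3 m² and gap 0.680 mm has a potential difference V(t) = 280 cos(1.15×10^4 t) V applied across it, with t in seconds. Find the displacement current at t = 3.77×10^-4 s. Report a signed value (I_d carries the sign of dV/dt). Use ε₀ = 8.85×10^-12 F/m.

C = ε₀A/d = (8.85×10^-12)(2.65×10^-3)/(6.80×10^-4) = 3.449×10^-11 F. dV/dt = V₀ω·−sin(ωt); at ωt = 4.3355 rad this factor is 0.9298.
I_d = C dV/dt = (3.449×10^-11)(280)(1.15×10^4)(0.9298) = 1.03×10^-4 A.

1.03×10^-4 A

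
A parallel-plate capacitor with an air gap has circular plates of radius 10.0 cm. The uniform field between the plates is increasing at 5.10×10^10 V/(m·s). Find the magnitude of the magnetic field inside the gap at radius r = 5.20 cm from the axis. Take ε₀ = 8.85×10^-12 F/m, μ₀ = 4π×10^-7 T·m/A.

1.47×10^-8 T

Total displacement current: I_d = ε₀(πR²)(dE/dt) = (8.85×10^-12)(0.03142)(5.10×10^10) = 0.01418 A.
For r < R the Ampère–Maxwell law gives B(2πr) = μ₀ I_d (r²/R²), so B = μ₀ I_d r/(2πR²) = (4π×10^-7)(0.01418)(0.0520)/(2π·0.100²) = 1.47×10^-8 T.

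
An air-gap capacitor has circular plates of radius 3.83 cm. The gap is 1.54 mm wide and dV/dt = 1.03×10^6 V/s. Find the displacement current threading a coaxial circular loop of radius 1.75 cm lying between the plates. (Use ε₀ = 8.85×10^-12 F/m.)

I_d = C dV/dt with C = ε₀πR²/d = 2.648×10^-11 F, so I_d = (2.648×10^-11)(1.03×10^6) = 2.727×10^-5 A.
Since J_d is uniform, the enclosed fraction is (r/R)² = 0.2088, giving I_d,enc = 5.69×10^-6 A.

5.69×10^-6 A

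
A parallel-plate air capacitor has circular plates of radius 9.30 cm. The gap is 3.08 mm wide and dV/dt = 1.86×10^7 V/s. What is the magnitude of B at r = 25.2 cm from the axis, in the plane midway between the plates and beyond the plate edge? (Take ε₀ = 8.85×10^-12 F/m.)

I_d = C dV/dt with C = ε₀πR²/d = 7.807×10^-11 F, so I_d = (7.807×10^-11)(1.86×10^7) = 1.452×10^-3 A.
For r ≥ R the full I_d is enclosed: B = μ₀ I_d/(2πr) = (4π×10^-7)(1.452×10^-3)/(2π·0.252) = 1.15×10^-9 T.

1.15×10^-9 T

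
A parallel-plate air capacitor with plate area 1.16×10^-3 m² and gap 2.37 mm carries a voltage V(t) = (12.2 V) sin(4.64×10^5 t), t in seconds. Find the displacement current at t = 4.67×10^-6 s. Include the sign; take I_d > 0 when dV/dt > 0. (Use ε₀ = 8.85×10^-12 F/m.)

-1.38×10^-5 A

dV/dt = (12.2)(4.64×10^5)·cos(2.16688) = -3.178×10^6 V/s.
I_d = C dV/dt with C = ε₀A/d = (8.85×10^-12)(1.16×10^-3)/(2.37×10^-3) = 4.332×10^-12 F, so I_d = (4.332×10^-12)(-3.178×10^6) = -1.38×10^-5 A.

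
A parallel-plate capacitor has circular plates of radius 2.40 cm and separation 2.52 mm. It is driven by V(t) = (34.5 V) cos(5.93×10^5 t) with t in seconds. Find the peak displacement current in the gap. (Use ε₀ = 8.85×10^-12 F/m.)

C = ε₀A/d = (8.85×10^-12)(1.810×10^-3)/(2.52×10^-3) = 6.357×10^-12 F; ω = 5.93×10^5 rad/s.
I_d = C dV/dt, so |I_d|_max = C V₀ ω = (6.357×10^-12)(34.5)(5.93×10^5) = 1.30×10^-4 A.

1.30×10^-4 A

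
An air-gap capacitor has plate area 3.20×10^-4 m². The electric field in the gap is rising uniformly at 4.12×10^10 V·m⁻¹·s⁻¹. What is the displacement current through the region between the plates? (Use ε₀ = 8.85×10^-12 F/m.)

With a uniform field, Φ_E = EA, so I_d = ε₀ A dE/dt = 1.17×10^-4 A.

1.17×10^-4 A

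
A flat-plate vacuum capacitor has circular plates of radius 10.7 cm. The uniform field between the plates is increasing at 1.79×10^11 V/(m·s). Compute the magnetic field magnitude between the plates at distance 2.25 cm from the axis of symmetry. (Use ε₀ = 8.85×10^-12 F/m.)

2.24×10^-8 T

I_d = ε₀ dΦ_E/dt = ε₀ πR² (dE/dt) = (8.85×10^-12)(0.03597)(1.79×10^11) = 0.05698 A through the full plate area.
An Ampèrian loop of radius r encloses a fraction (r/R)² of I_d. Then B·2πr = μ₀ I_d (r/R)², giving B = μ₀ I_d r/(2πR²) = 2.24×10^-8 T.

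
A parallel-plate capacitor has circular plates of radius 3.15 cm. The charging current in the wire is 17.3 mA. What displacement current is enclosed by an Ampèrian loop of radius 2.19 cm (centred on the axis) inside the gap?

By continuity the displacement current in the gap matches the conduction current: I_d = 0.0173 A.
The field is uniform, so I_d,enc = I_d (r/R)² = (0.0173)(2.19/3.15)² = 8.36×10^-3 A.

8.36×10^-3 A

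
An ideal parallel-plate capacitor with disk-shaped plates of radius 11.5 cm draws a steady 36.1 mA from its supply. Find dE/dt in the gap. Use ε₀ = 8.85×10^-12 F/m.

9.82×10^10 V/(m·s)

Charge continuity gives I_d = I = 0.0361 A between the plates.
Then dE/dt = I_d/(ε₀A) = 9.82×10^10 V/(m·s).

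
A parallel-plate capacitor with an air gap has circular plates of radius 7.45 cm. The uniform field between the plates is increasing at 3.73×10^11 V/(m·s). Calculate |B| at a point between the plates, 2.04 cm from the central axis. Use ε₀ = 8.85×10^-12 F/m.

Through the whole plate area (πR² = 0.01744 m²), I_d = ε₀ πR² dE/dt = 0.05757 A.
∮B·dl = μ₀ I_d,enc with I_d,enc = I_d r²/R² = 4.317×10^-3 A; so B = μ₀ I_d,enc/(2πr) = 4.23×10^-8 T.

4.23×10^-8 T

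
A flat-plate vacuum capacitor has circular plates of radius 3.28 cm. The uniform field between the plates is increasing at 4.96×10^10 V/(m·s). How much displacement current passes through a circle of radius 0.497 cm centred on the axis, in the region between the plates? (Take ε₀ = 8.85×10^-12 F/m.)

Through the whole plate area (πR² = 3.380×10^-3 m²), I_d = ε₀ πR² dE/dt = 1.484×10^-3 A.
Since J_d is uniform, the enclosed fraction is (r/R)² = 0.02296, giving I_d,enc = 3.41×10^-5 A.

3.41×10^-5 A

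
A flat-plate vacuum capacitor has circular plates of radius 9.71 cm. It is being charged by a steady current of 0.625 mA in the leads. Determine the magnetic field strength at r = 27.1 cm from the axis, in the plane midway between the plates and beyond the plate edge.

No conduction current crosses the gap, so I_d there equals the 6.25×10^-4 A in the leads.
Outside the plates the loop encloses all of I_d, so B·2πr = μ₀ I_d and B = 4.61×10^-10 T.

4.61×10^-10 T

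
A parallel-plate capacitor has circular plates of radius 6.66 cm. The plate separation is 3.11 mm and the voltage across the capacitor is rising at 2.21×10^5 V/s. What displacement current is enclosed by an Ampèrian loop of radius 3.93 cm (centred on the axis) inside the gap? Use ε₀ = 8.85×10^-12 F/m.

dE/dt = (dV/dt)/d = 7.106×10^7 V/(m·s); I_d = ε₀(πR²)(dE/dt) = (8.85×10^-12)(0.01393)(7.106×10^7) = 8.760×10^-6 A.
The field is uniform, so I_d,enc = I_d (r/R)² = (8.760×10^-6)(3.93/6.66)² = 3.05×10^-6 A.

3.05×10^-6 A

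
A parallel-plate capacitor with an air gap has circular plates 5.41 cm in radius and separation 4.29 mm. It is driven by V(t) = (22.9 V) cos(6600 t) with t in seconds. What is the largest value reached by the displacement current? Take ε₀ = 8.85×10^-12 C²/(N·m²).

2.87×10^-6 A

(dE/dt)_max = V₀ω/d = 3.523×10^7 V/(m·s); ω = 6600 rad/s.
I_d,max = ε₀ A (dE/dt)_max = (8.85×10^-12)(9.195×10^-3)(3.523×10^7) = 2.87×10^-6 A.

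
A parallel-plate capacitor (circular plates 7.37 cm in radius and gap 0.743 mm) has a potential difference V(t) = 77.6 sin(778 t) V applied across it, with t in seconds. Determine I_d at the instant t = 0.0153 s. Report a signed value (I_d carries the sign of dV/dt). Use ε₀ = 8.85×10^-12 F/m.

dE/dt = (V₀ω/d)·cos(ωt) with ωt = 11.9034 rad: (77.6)(778)(0.7882)/(7.43×10^-4) = 6.405×10^7 V/(m·s).
I_d = ε₀ A dE/dt = (8.85×10^-12)(0.01706)(6.405×10^7) = 9.67×10^-6 A.

9.67×10^-6 A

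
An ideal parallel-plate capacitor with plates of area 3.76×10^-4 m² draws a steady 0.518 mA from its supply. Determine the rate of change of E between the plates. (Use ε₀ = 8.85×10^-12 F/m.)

The displacement current between the plates equals the conduction current, I_d = 0.518 mA.
Inverting I_d = ε₀ A dE/dt gives dE/dt = 5.18×10^-4 / (8.85×10^-12 · 3.76×10^-4) = 1.56×10^11 V/(m·s).

1.56×10^11 V/(m·s)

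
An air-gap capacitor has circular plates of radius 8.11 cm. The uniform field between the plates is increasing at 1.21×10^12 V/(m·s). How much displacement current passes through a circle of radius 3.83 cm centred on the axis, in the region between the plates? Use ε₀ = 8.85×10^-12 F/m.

Through the whole plate area (πR² = 0.02066 m²), I_d = ε₀ πR² dE/dt = 0.2212 A.
The field is uniform, so I_d,enc = I_d (r/R)² = (0.2212)(3.83/8.11)² = 0.0493 A.

0.0493 A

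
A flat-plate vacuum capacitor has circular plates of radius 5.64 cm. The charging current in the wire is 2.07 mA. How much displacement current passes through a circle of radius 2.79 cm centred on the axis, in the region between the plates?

No conduction current crosses the gap, so I_d there equals the 2.07×10^-3 A in the leads.
Through an area πr² the displacement current is I_d·(πr²/πR²) = I_d (r/R)² = 5.07×10^-4 A.

5.07×10^-4 A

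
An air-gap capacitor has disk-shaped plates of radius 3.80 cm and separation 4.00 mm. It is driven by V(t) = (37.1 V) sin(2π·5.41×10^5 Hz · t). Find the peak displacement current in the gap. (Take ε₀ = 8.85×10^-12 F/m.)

The displacement current equals the conduction current C dV/dt, which peaks at C V₀ ω.
With C = ε₀A/d = (8.85×10^-12)(4.536×10^-3)/(4.00×10^-3) = 1.004×10^-11 F and ω = 2πf = 3.399×10^6 rad/s, I_d,max = (1.004×10^-11)(37.1)(3.399×10^6) = 1.27×10^-3 A.

1.27×10^-3 A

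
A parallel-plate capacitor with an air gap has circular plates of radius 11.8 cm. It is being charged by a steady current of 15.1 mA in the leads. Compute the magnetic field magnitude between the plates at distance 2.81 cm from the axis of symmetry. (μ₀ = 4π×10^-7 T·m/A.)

6.09×10^-9 T

By continuity the displacement current in the gap matches the conduction current: I_d = 0.0151 A.
For r < R the Ampère–Maxwell law gives B(2πr) = μ₀ I_d (r²/R²), so B = μ₀ I_d r/(2πR²) = (4π×10^-7)(0.0151)(0.0281)/(2π·0.118²) = 6.09×10^-9 T.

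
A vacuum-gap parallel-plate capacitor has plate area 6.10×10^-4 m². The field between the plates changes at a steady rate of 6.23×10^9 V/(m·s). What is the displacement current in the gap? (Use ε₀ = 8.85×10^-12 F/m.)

I_d = ε₀ A (dE/dt) = (8.85×10^-12)(6.10×10^-4 m²)(6.23×10^9) = 3.36×10^-5 A.

3.36×10^-5 A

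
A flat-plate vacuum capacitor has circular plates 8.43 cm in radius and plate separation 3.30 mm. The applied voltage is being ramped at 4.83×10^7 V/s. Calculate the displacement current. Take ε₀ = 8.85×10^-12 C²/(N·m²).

2.89×10^-3 A

C = ε₀A/d = (8.85×10^-12)(0.02233)/(3.30×10^-3) = 5.989×10^-11 F.
I_d = C dV/dt = (5.989×10^-11)(4.83×10^7) = 2.89×10^-3 A.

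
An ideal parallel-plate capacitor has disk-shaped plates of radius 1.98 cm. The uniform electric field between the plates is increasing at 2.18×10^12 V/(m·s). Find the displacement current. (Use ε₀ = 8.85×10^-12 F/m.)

0.0238 A

I_d = ε₀ A (dE/dt) = (8.85×10^-12)(1.232×10^-3 m²)(2.18×10^12) = 0.0238 A.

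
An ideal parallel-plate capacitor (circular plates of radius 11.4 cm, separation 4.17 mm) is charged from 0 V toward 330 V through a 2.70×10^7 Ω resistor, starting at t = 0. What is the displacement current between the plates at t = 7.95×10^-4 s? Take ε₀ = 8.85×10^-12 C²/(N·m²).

With C = ε₀A/d = (8.85×10^-12)(0.04083)/(4.17×10^-3) = 8.665×10^-11 F, the time constant is τ = RC = 2.340×10^-3 s, so t/τ = 0.3397 and e^(−t/τ) = 0.7120.
I_d = I_cond = (V₀/R) e^(−t/τ) = (1.222×10^-5)(0.7120) = 8.70×10^-6 A.

8.70×10^-6 A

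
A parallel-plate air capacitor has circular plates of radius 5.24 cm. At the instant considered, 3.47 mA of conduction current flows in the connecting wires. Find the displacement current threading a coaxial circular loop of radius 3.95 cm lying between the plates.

1.97×10^-3 A

No conduction current crosses the gap, so I_d there equals the 3.47×10^-3 A in the leads.
The field is uniform, so I_d,enc = I_d (r/R)² = (3.47×10^-3)(3.95/5.24)² = 1.97×10^-3 A.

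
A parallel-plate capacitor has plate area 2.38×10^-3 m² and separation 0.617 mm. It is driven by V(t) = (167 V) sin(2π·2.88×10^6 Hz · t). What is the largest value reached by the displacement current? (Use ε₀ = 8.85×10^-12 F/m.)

C = ε₀A/d = (8.85×10^-12)(2.38×10^-3)/(6.17×10^-4) = 3.414×10^-11 F; ω = 2πf = 1.810×10^7 rad/s.
I_d = C dV/dt, so |I_d|_max = C V₀ ω = (3.414×10^-11)(167)(1.810×10^7) = 0.103 A.

0.103 A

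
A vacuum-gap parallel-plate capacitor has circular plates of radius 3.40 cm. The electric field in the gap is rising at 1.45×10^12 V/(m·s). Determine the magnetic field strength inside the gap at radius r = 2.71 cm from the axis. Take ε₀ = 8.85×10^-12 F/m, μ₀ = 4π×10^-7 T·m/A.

2.19×10^-7 T

Total displacement current: I_d = ε₀(πR²)(dE/dt) = (8.85×10^-12)(3.632×10^-3)(1.45×10^12) = 0.04661 A.
An Ampèrian loop of radius r encloses a fraction (r/R)² of I_d. Then B·2πr = μ₀ I_d (r/R)², giving B = μ₀ I_d r/(2πR²) = 2.19×10^-7 T.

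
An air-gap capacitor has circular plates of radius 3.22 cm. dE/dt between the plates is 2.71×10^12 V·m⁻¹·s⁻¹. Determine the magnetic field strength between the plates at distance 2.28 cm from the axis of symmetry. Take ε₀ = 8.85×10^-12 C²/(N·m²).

Through the whole plate area (πR² = 3.257×10^-3 m²), I_d = ε₀ πR² dE/dt = 0.07811 A.
An Ampèrian loop of radius r encloses a fraction (r/R)² of I_d. Then B·2πr = μ₀ I_d (r/R)², giving B = μ₀ I_d r/(2πR²) = 3.44×10^-7 T.

3.44×10^-7 T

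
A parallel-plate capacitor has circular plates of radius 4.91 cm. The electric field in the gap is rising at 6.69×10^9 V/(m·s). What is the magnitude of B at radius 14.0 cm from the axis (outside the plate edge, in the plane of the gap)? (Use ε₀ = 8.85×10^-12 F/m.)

6.41×10^-10 T

Total displacement current: I_d = ε₀(πR²)(dE/dt) = (8.85×10^-12)(7.574×10^-3)(6.69×10^9) = 4.484×10^-4 A.
With r > R the enclosed displacement current is the full I_d; B = μ₀ I_d / (2πr) = 6.41×10^-10 T.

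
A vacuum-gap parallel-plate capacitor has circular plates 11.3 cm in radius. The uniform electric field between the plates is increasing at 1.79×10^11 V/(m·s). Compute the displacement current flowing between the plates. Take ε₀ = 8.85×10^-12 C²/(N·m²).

0.0635 A

With a uniform field, Φ_E = EA, so I_d = ε₀ A dE/dt = 0.0635 A.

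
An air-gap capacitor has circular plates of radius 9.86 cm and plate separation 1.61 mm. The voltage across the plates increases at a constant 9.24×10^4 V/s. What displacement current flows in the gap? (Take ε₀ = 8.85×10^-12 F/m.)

E = V/d so dE/dt = (dV/dt)/d = 5.739×10^7 V/(m·s), and I_d = ε₀ A dE/dt = (8.85×10^-12)(0.03054)(5.739×10^7) = 1.55×10^-5 A.

1.55×10^-5 A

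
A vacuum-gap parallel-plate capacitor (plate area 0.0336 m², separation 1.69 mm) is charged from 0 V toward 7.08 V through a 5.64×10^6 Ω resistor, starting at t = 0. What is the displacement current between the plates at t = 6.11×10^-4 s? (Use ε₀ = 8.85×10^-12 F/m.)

With C = ε₀A/d = (8.85×10^-12)(0.0336)/(1.69×10^-3) = 1.760×10^-10 F, the time constant is τ = RC = 9.926×10^-4 s, so t/τ = 0.6156 and e^(−t/τ) = 0.5403.
I_d = I_cond = (V₀/R) e^(−t/τ) = (1.255×10^-6)(0.5403) = 6.78×10^-7 A.

6.78×10^-7 A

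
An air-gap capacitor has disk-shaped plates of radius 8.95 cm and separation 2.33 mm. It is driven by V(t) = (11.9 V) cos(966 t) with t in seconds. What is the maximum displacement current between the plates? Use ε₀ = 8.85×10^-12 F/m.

C = ε₀A/d = (8.85×10^-12)(0.02516)/(2.33×10^-3) = 9.556×10^-11 F; ω = 966 rad/s.
I_d = C dV/dt, so |I_d|_max = C V₀ ω = (9.556×10^-11)(11.9)(966) = 1.10×10^-6 A.

1.10×10^-6 A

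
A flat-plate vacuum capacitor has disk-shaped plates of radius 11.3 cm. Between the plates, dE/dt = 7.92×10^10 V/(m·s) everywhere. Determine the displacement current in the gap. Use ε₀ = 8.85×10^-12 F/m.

0.0281 A

I_d = ε₀ A (dE/dt) = (8.85×10^-12)(0.04011 m²)(7.92×10^10) = 0.0281 A.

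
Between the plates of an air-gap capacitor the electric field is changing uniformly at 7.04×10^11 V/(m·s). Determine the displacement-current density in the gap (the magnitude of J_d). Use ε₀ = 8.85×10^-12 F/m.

J_d = ε₀ dE/dt = (8.85×10^-12)(7.04×10^11) = 6.23 A/m².

6.23 A/m²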